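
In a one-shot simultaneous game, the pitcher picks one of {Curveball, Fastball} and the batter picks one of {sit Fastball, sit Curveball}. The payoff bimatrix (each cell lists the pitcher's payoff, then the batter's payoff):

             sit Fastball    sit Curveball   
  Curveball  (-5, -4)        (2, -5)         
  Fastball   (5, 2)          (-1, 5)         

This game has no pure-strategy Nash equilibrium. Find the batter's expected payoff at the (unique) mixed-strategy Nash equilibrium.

The pitcher's mix must leave the batter indifferent between sit Fastball and sit Curveball.
  the batter's expected payoff from sit Fastball: p·(-4) + (1−p)·2 = -6p + 2
  the batter's expected payoff from sit Curveball: p·(-5) + (1−p)·5 = -10p + 5
  -6p + 2 = -10p + 5  ⇒  4p = 3  ⇒  p = 3/4.
At equilibrium the batter is indifferent across columns, so the batter's payoff equals the payoff from sit Fastball: (3/4)·(-4) + (1/4)·2 = -5/2.

-5/2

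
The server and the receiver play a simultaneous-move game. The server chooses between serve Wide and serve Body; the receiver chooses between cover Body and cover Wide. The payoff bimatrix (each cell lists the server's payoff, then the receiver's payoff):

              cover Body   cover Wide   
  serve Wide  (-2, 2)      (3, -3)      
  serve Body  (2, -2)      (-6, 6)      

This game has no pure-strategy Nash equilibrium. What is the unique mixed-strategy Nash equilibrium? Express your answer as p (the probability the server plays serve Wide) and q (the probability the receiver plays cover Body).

Set the receiver's expected payoff from cover Body equal to that from cover Wide:
  the receiver's payoff from cover Body: p·2 + (1−p)·(-2) = 4p - 2
  the receiver's payoff from cover Wide: p·(-3) + (1−p)·6 = -9p + 6
  4p - 2 = -9p + 6  ⇒  13p = 8  ⇒  p = 8/13.
The receiver's mix must leave the server indifferent between serve Wide and serve Body.
  the server's payoff to serve Wide: q·(-2) + (1−q)·3 = -5q + 3
  the server's payoff to serve Body: q·2 + (1−q)·(-6) = 8q - 6
  -5q + 3 = 8q - 6  ⇒  -13q = -9  ⇒  q = 9/13.

p = 8/13, q = 9/13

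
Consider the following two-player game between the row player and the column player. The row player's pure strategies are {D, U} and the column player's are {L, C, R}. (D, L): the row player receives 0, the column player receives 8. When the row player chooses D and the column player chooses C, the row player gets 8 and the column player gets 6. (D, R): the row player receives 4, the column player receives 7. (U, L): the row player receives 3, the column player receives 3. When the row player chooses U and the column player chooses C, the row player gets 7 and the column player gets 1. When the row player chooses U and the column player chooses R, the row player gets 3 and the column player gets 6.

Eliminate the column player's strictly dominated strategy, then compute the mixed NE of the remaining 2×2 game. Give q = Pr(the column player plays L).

The column player's strategy C is strictly dominated by L: 8 > 6 and 3 > 1. Eliminate C.
In a mixed equilibrium the row player is indifferent between D and U; this condition fixes q.
  the row player's payoff to D: q·0 + (1−q)·4 = -4q + 4
  the row player's payoff to U: q·3 + (1−q)·3 = 3
  -4q + 4 = 3  ⇒  -4q = -1  ⇒  q = 1/4.

q = 1/4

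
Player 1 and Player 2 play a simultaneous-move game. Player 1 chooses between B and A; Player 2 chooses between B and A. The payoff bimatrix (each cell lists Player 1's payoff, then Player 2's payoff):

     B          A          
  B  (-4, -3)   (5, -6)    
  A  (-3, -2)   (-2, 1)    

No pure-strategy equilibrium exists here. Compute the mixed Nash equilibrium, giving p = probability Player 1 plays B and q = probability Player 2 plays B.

Player 1's mix must leave Player 2 indifferent between B and A.
  Player 2's payoff from B: p·(-3) + (1−p)·(-2) = -p - 2
  Player 2's payoff from A: p·(-6) + (1−p)·1 = -7p + 1
  -p - 2 = -7p + 1  ⇒  6p = 3  ⇒  p = 1/2.
Set Player 1's expected payoff from B equal to that from A:
  Player 1's payoff to B: q·(-4) + (1−q)·5 = -9q + 5
  Player 1's payoff to A: q·(-3) + (1−q)·(-2) = -q - 2
  -9q + 5 = -q - 2  ⇒  -8q = -7  ⇒  q = 7/8.

p = 1/2, q = 7/8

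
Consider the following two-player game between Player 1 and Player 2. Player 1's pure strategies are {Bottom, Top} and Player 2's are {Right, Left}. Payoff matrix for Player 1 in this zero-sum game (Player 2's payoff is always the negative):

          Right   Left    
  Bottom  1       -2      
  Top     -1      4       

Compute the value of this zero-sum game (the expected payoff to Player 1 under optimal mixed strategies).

v = 1/4

Player 1's indifference between Bottom and Top determines Player 2's mixing probability q:
  Player 1's payoff to Bottom: q·1 + (1−q)·(-2) = 3q - 2
  Player 1's payoff to Top: q·(-1) + (1−q)·4 = -5q + 4
  3q - 2 = -5q + 4  ⇒  8q = 6  ⇒  q = 3/4.
The value is Player 1's expected payoff against this mix (using Bottom): (3/4)·1 + (1/4)·(-2) = 1/4.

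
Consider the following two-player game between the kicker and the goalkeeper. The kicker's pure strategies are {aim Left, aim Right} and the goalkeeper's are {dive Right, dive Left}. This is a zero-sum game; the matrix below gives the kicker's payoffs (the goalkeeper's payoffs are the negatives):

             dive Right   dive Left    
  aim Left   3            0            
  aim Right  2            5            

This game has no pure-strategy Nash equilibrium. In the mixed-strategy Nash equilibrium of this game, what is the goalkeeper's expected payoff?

-5/2

For the goalkeeper to be willing to mix, the goalkeeper must be indifferent between dive Right and dive Left, which pins down the kicker's mix.
  the goalkeeper's expected payoff from dive Right: p·(-3) + (1−p)·(-2) = -p - 2
  the goalkeeper's expected payoff from dive Left: p·0 + (1−p)·(-5) = 5p - 5
  -p - 2 = 5p - 5  ⇒  -6p = -3  ⇒  p = 1/2.
At equilibrium the goalkeeper is indifferent across columns, so the goalkeeper's payoff equals the payoff from dive Right: (1/2)·(-3) + (1/2)·(-2) = -5/2.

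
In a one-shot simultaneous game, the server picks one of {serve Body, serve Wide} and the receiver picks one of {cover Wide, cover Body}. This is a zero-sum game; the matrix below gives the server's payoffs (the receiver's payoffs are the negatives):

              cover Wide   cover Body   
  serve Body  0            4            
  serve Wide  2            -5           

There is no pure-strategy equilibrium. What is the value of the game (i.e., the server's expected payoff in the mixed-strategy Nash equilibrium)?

For the server to be willing to mix, the server must be indifferent between serve Body and serve Wide, which pins down the receiver's mix.
  the server's payoff from serve Body: q·0 + (1−q)·4 = -4q + 4
  the server's payoff from serve Wide: q·2 + (1−q)·(-5) = 7q - 5
  -4q + 4 = 7q - 5  ⇒  -11q = -9  ⇒  q = 9/11.
The value is the server's expected payoff against this mix (using serve Body): (9/11)·0 + (2/11)·4 = 8/11.

v = 8/11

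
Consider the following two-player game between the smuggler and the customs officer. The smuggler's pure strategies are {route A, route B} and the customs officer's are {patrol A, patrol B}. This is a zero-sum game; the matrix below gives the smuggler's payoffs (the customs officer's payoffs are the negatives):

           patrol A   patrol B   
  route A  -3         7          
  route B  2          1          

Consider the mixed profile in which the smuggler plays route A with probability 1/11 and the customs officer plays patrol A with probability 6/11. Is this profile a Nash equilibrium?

Check the customs officer's indifference given the smuggler's mix p = 1/11:
  payoff from patrol A = -17/11; payoff from patrol B = -17/11 — equal.
Check the smuggler's indifference given the customs officer's mix q = 6/11:
  payoff from route A = 17/11; payoff from route B = 17/11 — equal.
Both players are indifferent, so neither can profitably deviate.

Yes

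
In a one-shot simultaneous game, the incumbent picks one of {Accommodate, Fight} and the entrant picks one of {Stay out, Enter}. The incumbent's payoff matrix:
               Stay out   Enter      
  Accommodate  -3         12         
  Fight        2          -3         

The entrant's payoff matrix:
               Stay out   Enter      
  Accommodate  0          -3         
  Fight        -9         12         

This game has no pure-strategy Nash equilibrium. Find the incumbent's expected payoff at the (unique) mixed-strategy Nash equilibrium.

3/4

The entrant's mix must leave the incumbent indifferent between Accommodate and Fight.
  the incumbent's payoff to Accommodate: q·(-3) + (1−q)·12 = -15q + 12
  the incumbent's payoff to Fight: q·2 + (1−q)·(-3) = 5q - 3
  -15q + 12 = 5q - 3  ⇒  -20q = -15  ⇒  q = 3/4.
At equilibrium the incumbent is indifferent across rows, so the incumbent's payoff equals the payoff from Accommodate: (3/4)·(-3) + (1/4)·12 = 3/4.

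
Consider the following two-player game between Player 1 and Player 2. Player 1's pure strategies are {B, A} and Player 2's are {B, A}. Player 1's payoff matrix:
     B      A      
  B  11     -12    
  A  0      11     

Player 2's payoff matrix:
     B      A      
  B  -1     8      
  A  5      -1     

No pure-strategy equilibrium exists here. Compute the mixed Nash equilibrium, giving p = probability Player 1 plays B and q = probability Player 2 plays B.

p = 2/5, q = 23/34

Set Player 2's expected payoff from B equal to that from A:
  Player 2's payoff from B: p·(-1) + (1−p)·5 = -6p + 5
  Player 2's payoff from A: p·8 + (1−p)·(-1) = 9p - 1
  -6p + 5 = 9p - 1  ⇒  -15p = -6  ⇒  p = 2/5.
In a mixed equilibrium Player 1 is indifferent between B and A; this condition fixes q.
  Player 1's payoff from B: q·11 + (1−q)·(-12) = 23q - 12
  Player 1's payoff from A: q·0 + (1−q)·11 = -11q + 11
  23q - 12 = -11q + 11  ⇒  34q = 23  ⇒  q = 23/34.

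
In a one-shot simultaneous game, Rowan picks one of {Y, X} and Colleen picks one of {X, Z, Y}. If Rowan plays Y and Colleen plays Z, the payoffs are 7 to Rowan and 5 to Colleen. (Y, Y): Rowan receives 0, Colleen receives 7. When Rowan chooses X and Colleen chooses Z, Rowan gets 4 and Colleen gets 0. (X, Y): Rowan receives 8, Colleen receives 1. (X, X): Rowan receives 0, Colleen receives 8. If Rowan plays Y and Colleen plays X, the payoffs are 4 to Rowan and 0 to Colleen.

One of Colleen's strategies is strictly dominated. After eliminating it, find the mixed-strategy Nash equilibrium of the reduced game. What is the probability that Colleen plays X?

q = 2/3

Colleen's strategy Z is strictly dominated by Y: 7 > 5 and 1 > 0. Eliminate Z.
Colleen's mix must leave Rowan indifferent between Y and X.
  Rowan's payoff to Y: q·4 + (1−q)·0 = 4q
  Rowan's payoff to X: q·0 + (1−q)·8 = -8q + 8
  4q = -8q + 8  ⇒  12q = 8  ⇒  q = 2/3.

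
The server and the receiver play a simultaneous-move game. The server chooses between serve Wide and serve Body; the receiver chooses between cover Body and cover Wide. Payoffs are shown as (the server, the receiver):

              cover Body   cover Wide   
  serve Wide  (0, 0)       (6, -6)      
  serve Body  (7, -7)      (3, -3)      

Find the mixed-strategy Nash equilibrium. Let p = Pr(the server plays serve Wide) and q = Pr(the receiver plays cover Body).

p = 2/5, q = 3/10

Set the receiver's expected payoff from cover Body equal to that from cover Wide:
  the receiver's payoff to cover Body: p·0 + (1−p)·(-7) = 7p - 7
  the receiver's payoff to cover Wide: p·(-6) + (1−p)·(-3) = -3p - 3
  7p - 7 = -3p - 3  ⇒  10p = 4  ⇒  p = 2/5.
Set the server's expected payoff from serve Wide equal to that from serve Body:
  the server's payoff to serve Wide: q·0 + (1−q)·6 = -6q + 6
  the server's payoff to serve Body: q·7 + (1−q)·3 = 4q + 3
  -6q + 6 = 4q + 3  ⇒  -10q = -3  ⇒  q = 3/10.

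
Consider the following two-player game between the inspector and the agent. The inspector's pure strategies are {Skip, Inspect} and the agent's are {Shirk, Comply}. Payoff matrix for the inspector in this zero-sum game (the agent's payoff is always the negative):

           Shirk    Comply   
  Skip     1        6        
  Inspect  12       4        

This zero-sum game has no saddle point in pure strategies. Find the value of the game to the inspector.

v = 68/13

Set the inspector's expected payoff from Skip equal to that from Inspect:
  the inspector's expected payoff from Skip: q·1 + (1−q)·6 = -5q + 6
  the inspector's expected payoff from Inspect: q·12 + (1−q)·4 = 8q + 4
  -5q + 6 = 8q + 4  ⇒  -13q = -2  ⇒  q = 2/13.
The value is the inspector's expected payoff against this mix (using Skip): (2/13)·1 + (11/13)·6 = 68/13.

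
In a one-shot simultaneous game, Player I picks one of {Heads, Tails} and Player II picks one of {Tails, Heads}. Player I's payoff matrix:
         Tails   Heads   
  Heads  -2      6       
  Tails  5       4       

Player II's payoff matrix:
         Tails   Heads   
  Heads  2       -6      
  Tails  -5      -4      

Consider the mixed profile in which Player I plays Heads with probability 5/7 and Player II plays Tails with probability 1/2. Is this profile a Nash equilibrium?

Given Player I's mix p = 5/7, Player II's payoff from Tails is 0 but from Heads is -38/7. Player II strictly prefers Tails, so Player II would not mix.
So the proposed profile is not a Nash equilibrium.

No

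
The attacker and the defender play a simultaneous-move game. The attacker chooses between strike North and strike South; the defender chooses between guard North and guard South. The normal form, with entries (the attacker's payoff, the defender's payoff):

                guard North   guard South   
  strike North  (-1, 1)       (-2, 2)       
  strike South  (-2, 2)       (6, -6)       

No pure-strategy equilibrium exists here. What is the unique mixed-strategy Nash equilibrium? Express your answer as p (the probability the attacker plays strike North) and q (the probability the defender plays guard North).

In a mixed equilibrium the defender is indifferent between guard North and guard South; this condition fixes p.
  the defender's payoff from guard North: p·1 + (1−p)·2 = -p + 2
  the defender's payoff from guard South: p·2 + (1−p)·(-6) = 8p - 6
  -p + 2 = 8p - 6  ⇒  -9p = -8  ⇒  p = 8/9.
Set the attacker's expected payoff from strike North equal to that from strike South:
  the attacker's payoff to strike North: q·(-1) + (1−q)·(-2) = q - 2
  the attacker's payoff to strike South: q·(-2) + (1−q)·6 = -8q + 6
  q - 2 = -8q + 6  ⇒  9q = 8  ⇒  q = 8/9.

p = 8/9, q = 8/9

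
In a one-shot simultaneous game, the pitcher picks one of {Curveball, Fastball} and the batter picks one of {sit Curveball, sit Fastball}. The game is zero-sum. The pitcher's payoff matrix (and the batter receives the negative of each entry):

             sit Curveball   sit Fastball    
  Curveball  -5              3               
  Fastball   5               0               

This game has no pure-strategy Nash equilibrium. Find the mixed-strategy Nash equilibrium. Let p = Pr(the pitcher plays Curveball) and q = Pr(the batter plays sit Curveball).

The batter's indifference between sit Curveball and sit Fastball determines the pitcher's mixing probability p:
  the batter's payoff from sit Curveball: p·5 + (1−p)·(-5) = 10p - 5
  the batter's payoff from sit Fastball: p·(-3) + (1−p)·0 = -3p
  10p - 5 = -3p  ⇒  13p = 5  ⇒  p = 5/13.
In a mixed equilibrium the pitcher is indifferent between Curveball and Fastball; this condition fixes q.
  the pitcher's expected payoff from Curveball: q·(-5) + (1−q)·3 = -8q + 3
  the pitcher's expected payoff from Fastball: q·5 + (1−q)·0 = 5q
  -8q + 3 = 5q  ⇒  -13q = -3  ⇒  q = 3/13.

p = 5/13, q = 3/13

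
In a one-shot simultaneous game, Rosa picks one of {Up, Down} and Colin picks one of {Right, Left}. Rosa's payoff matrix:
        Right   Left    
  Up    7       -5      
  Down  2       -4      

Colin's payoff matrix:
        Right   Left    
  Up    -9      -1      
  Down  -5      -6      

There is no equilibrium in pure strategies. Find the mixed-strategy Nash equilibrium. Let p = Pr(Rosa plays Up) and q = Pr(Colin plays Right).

Colin's indifference between Right and Left determines Rosa's mixing probability p:
  Colin's payoff to Right: p·(-9) + (1−p)·(-5) = -4p - 5
  Colin's payoff to Left: p·(-1) + (1−p)·(-6) = 5p - 6
  -4p - 5 = 5p - 6  ⇒  -9p = -1  ⇒  p = 1/9.
In a mixed equilibrium Rosa is indifferent between Up and Down; this condition fixes q.
  Rosa's expected payoff from Up: q·7 + (1−q)·(-5) = 12q - 5
  Rosa's expected payoff from Down: q·2 + (1−q)·(-4) = 6q - 4
  12q - 5 = 6q - 4  ⇒  6q = 1  ⇒  q = 1/6.

p = 1/9, q = 1/6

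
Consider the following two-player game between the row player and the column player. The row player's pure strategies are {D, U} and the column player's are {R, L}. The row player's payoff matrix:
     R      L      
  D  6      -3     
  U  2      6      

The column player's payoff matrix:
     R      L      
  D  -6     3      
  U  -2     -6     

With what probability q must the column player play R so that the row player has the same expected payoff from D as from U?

q = 9/13

For the row player to be willing to mix, the row player must be indifferent between D and U, which pins down the column player's mix.
  the row player's expected payoff from D: q·6 + (1−q)·(-3) = 9q - 3
  the row player's expected payoff from U: q·2 + (1−q)·6 = -4q + 6
  9q - 3 = -4q + 6  ⇒  13q = 9  ⇒  q = 9/13.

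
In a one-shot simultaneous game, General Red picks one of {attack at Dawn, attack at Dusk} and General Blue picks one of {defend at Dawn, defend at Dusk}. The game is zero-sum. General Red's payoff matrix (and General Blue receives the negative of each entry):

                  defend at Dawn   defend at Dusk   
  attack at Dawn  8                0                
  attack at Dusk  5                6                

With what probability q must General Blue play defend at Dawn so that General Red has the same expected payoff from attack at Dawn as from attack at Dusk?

q = 2/3

For General Red to be willing to mix, General Red must be indifferent between attack at Dawn and attack at Dusk, which pins down General Blue's mix.
  General Red's expected payoff from attack at Dawn: q·8 + (1−q)·0 = 8q
  General Red's expected payoff from attack at Dusk: q·5 + (1−q)·6 = -q + 6
  8q = -q + 6  ⇒  9q = 6  ⇒  q = 2/3.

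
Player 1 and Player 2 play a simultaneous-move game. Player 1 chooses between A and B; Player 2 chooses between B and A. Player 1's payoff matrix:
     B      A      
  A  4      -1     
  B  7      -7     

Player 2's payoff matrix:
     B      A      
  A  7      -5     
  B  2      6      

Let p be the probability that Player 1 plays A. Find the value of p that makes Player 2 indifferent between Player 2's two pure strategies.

p = 1/4

In a mixed equilibrium Player 2 is indifferent between B and A; this condition fixes p.
  Player 2's payoff to B: p·7 + (1−p)·2 = 5p + 2
  Player 2's payoff to A: p·(-5) + (1−p)·6 = -11p + 6
  5p + 2 = -11p + 6  ⇒  16p = 4  ⇒  p = 1/4.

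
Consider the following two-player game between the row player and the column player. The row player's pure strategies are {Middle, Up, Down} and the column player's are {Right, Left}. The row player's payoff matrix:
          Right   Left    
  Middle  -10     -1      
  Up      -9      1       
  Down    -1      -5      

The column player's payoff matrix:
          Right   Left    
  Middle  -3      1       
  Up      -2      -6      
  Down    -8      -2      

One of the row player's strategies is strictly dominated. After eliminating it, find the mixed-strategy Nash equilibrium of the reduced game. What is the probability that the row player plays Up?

The row player's strategy Middle is strictly dominated by Up: -9 > -10 and 1 > -1. Eliminate Middle.
The row player's mix must leave the column player indifferent between Right and Left.
  the column player's expected payoff from Right: p·(-2) + (1−p)·(-8) = 6p - 8
  the column player's expected payoff from Left: p·(-6) + (1−p)·(-2) = -4p - 2
  6p - 8 = -4p - 2  ⇒  10p = 6  ⇒  p = 3/5.

p = 3/5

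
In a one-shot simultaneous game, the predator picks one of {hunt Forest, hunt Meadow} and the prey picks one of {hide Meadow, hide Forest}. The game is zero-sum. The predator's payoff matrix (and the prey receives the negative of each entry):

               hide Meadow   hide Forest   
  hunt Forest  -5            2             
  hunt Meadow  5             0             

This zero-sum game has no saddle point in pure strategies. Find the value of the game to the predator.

The predator's indifference between hunt Forest and hunt Meadow determines the prey's mixing probability q:
  the predator's payoff from hunt Forest: q·(-5) + (1−q)·2 = -7q + 2
  the predator's payoff from hunt Meadow: q·5 + (1−q)·0 = 5q
  -7q + 2 = 5q  ⇒  -12q = -2  ⇒  q = 1/6.
The value is the predator's expected payoff against this mix (using hunt Forest): (1/6)·(-5) + (5/6)·2 = 5/6.

v = 5/6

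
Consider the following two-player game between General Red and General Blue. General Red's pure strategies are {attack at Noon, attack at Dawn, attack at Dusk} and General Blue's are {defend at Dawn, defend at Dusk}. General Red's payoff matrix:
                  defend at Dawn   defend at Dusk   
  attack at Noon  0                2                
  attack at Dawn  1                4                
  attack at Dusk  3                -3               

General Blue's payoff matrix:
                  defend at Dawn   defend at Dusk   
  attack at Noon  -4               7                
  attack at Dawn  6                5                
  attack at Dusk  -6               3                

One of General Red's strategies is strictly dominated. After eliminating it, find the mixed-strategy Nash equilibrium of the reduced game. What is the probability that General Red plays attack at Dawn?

p = 9/10

General Red's strategy attack at Noon is strictly dominated by attack at Dawn: 1 > 0 and 4 > 2. Eliminate attack at Noon.
General Blue's indifference between defend at Dawn and defend at Dusk determines General Red's mixing probability p:
  General Blue's payoff to defend at Dawn: p·6 + (1−p)·(-6) = 12p - 6
  General Blue's payoff to defend at Dusk: p·5 + (1−p)·3 = 2p + 3
  12p - 6 = 2p + 3  ⇒  10p = 9  ⇒  p = 9/10.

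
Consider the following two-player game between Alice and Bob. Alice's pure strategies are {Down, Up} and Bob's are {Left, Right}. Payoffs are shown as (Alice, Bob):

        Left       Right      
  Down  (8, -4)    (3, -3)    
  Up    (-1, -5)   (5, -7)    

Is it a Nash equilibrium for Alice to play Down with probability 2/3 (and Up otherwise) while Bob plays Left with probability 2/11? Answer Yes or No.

Check Bob's indifference given Alice's mix p = 2/3:
  payoff from Left = -13/3; payoff from Right = -13/3 — equal.
Check Alice's indifference given Bob's mix q = 2/11:
  payoff from Down = 43/11; payoff from Up = 43/11 — equal.
Both players are indifferent, so neither can profitably deviate.

Yes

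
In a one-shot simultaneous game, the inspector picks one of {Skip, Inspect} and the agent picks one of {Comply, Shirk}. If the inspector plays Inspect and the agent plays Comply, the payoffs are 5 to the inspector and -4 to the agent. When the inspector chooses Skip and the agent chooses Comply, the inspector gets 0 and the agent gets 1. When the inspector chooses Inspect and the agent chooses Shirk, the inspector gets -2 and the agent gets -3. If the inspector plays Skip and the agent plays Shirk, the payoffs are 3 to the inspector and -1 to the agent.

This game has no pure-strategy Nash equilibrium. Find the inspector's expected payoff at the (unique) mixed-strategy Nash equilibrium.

3/2

Set the inspector's expected payoff from Skip equal to that from Inspect:
  the inspector's payoff from Skip: q·0 + (1−q)·3 = -3q + 3
  the inspector's payoff from Inspect: q·5 + (1−q)·(-2) = 7q - 2
  -3q + 3 = 7q - 2  ⇒  -10q = -5  ⇒  q = 1/2.
At equilibrium the inspector is indifferent across rows, so the inspector's payoff equals the payoff from Skip: (1/2)·0 + (1/2)·3 = 3/2.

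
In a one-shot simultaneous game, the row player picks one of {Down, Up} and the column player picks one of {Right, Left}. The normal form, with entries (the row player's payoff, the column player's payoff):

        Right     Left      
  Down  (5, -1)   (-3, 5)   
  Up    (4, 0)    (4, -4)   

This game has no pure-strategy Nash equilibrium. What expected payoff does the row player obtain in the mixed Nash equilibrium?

For the row player to be willing to mix, the row player must be indifferent between Down and Up, which pins down the column player's mix.
  the row player's payoff to Down: q·5 + (1−q)·(-3) = 8q - 3
  the row player's payoff to Up: q·4 + (1−q)·4 = 4
  8q - 3 = 4  ⇒  8q = 7  ⇒  q = 7/8.
At equilibrium the row player is indifferent across rows, so the row player's payoff equals the payoff from Down: (7/8)·5 + (1/8)·(-3) = 4.

4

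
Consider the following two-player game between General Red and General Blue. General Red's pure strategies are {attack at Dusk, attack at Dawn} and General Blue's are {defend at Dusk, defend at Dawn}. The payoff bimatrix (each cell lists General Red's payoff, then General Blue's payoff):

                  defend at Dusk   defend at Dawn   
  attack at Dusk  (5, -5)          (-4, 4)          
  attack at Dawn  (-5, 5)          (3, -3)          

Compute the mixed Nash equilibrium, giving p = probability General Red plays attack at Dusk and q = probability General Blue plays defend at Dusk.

Set General Blue's expected payoff from defend at Dusk equal to that from defend at Dawn:
  General Blue's payoff to defend at Dusk: p·(-5) + (1−p)·5 = -10p + 5
  General Blue's payoff to defend at Dawn: p·4 + (1−p)·(-3) = 7p - 3
  -10p + 5 = 7p - 3  ⇒  -17p = -8  ⇒  p = 8/17.
For General Red to be willing to mix, General Red must be indifferent between attack at Dusk and attack at Dawn, which pins down General Blue's mix.
  General Red's expected payoff from attack at Dusk: q·5 + (1−q)·(-4) = 9q - 4
  General Red's expected payoff from attack at Dawn: q·(-5) + (1−q)·3 = -8q + 3
  9q - 4 = -8q + 3  ⇒  17q = 7  ⇒  q = 7/17.

p = 8/17, q = 7/17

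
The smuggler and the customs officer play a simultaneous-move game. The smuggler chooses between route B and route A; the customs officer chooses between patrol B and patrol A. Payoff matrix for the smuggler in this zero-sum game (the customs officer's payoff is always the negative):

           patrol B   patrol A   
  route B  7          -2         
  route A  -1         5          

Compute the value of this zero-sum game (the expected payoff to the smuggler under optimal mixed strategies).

v = 11/5

The smuggler's indifference between route B and route A determines the customs officer's mixing probability q:
  the smuggler's payoff to route B: q·7 + (1−q)·(-2) = 9q - 2
  the smuggler's payoff to route A: q·(-1) + (1−q)·5 = -6q + 5
  9q - 2 = -6q + 5  ⇒  15q = 7  ⇒  q = 7/15.
The value is the smuggler's expected payoff against this mix (using route B): (7/15)·7 + (8/15)·(-2) = 11/5.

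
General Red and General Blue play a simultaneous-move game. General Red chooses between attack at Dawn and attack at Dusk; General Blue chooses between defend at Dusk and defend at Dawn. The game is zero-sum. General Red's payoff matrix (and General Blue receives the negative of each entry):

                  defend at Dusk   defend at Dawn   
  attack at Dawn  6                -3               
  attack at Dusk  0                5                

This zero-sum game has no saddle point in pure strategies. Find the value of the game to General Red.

General Blue's mix must leave General Red indifferent between attack at Dawn and attack at Dusk.
  General Red's expected payoff from attack at Dawn: q·6 + (1−q)·(-3) = 9q - 3
  General Red's expected payoff from attack at Dusk: q·0 + (1−q)·5 = -5q + 5
  9q - 3 = -5q + 5  ⇒  14q = 8  ⇒  q = 4/7.
The value is General Red's expected payoff against this mix (using attack at Dawn): (4/7)·6 + (3/7)·(-3) = 15/7.

v = 15/7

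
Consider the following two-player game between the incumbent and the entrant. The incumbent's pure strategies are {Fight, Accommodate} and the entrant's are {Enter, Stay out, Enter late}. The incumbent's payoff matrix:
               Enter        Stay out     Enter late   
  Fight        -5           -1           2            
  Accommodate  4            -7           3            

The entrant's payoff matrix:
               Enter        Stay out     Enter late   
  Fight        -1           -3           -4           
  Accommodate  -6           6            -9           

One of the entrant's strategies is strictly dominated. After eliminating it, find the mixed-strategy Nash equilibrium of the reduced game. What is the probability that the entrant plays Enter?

The entrant's strategy Enter late is strictly dominated by Enter: -1 > -4 and -6 > -9. Eliminate Enter late.
The incumbent's indifference between Fight and Accommodate determines the entrant's mixing probability q:
  the incumbent's payoff from Fight: q·(-5) + (1−q)·(-1) = -4q - 1
  the incumbent's payoff from Accommodate: q·4 + (1−q)·(-7) = 11q - 7
  -4q - 1 = 11q - 7  ⇒  -15q = -6  ⇒  q = 2/5.

q = 2/5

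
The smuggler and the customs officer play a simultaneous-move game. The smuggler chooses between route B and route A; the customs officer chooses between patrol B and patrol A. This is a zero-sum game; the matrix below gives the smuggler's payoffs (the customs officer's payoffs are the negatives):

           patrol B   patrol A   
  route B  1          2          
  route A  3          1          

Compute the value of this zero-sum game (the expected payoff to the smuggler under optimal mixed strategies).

v = 5/3

Set the smuggler's expected payoff from route B equal to that from route A:
  the smuggler's payoff from route B: q·1 + (1−q)·2 = -q + 2
  the smuggler's payoff from route A: q·3 + (1−q)·1 = 2q + 1
  -q + 2 = 2q + 1  ⇒  -3q = -1  ⇒  q = 1/3.
The value is the smuggler's expected payoff against this mix (using route B): (1/3)·1 + (2/3)·2 = 5/3.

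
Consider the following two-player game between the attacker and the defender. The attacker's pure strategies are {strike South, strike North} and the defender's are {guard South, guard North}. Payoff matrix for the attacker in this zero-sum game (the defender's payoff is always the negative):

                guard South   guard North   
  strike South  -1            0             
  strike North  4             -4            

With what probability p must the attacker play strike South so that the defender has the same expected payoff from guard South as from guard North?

p = 8/9

The defender's indifference between guard South and guard North determines the attacker's mixing probability p:
  the defender's expected payoff from guard South: p·1 + (1−p)·(-4) = 5p - 4
  the defender's expected payoff from guard North: p·0 + (1−p)·4 = -4p + 4
  5p - 4 = -4p + 4  ⇒  9p = 8  ⇒  p = 8/9.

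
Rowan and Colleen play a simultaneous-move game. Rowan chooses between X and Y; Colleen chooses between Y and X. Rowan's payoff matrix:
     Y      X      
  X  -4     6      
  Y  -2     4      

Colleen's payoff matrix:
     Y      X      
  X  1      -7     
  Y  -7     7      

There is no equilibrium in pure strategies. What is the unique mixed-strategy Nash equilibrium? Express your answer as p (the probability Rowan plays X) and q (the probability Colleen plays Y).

For Colleen to be willing to mix, Colleen must be indifferent between Y and X, which pins down Rowan's mix.
  Colleen's expected payoff from Y: p·1 + (1−p)·(-7) = 8p - 7
  Colleen's expected payoff from X: p·(-7) + (1−p)·7 = -14p + 7
  8p - 7 = -14p + 7  ⇒  22p = 14  ⇒  p = 7/11.
Set Rowan's expected payoff from X equal to that from Y:
  Rowan's payoff from X: q·(-4) + (1−q)·6 = -10q + 6
  Rowan's payoff from Y: q·(-2) + (1−q)·4 = -6q + 4
  -10q + 6 = -6q + 4  ⇒  -4q = -2  ⇒  q = 1/2.

p = 7/11, q = 1/2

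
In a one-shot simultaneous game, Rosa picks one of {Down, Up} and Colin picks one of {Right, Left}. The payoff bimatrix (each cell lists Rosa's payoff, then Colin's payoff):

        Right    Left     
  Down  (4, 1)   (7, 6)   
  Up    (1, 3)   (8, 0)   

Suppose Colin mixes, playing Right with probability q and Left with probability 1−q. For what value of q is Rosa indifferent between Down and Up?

In a mixed equilibrium Rosa is indifferent between Down and Up; this condition fixes q.
  Rosa's payoff from Down: q·4 + (1−q)·7 = -3q + 7
  Rosa's payoff from Up: q·1 + (1−q)·8 = -7q + 8
  -3q + 7 = -7q + 8  ⇒  4q = 1  ⇒  q = 1/4.

q = 1/4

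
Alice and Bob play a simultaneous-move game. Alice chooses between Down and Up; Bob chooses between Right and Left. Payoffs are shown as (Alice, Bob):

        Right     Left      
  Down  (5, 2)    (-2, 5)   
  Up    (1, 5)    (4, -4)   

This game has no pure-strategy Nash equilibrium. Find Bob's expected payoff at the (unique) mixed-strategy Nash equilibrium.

Alice's mix must leave Bob indifferent between Right and Left.
  Bob's payoff from Right: p·2 + (1−p)·5 = -3p + 5
  Bob's payoff from Left: p·5 + (1−p)·(-4) = 9p - 4
  -3p + 5 = 9p - 4  ⇒  -12p = -9  ⇒  p = 3/4.
At equilibrium Bob is indifferent across columns, so Bob's payoff equals the payoff from Right: (3/4)·2 + (1/4)·5 = 11/4.

11/4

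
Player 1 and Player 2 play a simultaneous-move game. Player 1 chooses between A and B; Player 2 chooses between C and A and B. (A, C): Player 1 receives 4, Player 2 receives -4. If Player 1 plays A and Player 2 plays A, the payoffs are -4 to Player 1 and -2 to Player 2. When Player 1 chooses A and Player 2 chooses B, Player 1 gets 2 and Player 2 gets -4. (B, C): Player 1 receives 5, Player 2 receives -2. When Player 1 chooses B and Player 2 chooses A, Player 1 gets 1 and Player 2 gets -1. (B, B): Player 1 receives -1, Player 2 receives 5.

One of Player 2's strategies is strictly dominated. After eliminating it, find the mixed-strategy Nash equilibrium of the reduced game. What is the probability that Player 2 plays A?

q = 3/8

Player 2's strategy C is strictly dominated by A: -2 > -4 and -1 > -2. Eliminate C.
For Player 1 to be willing to mix, Player 1 must be indifferent between A and B, which pins down Player 2's mix.
  Player 1's expected payoff from A: q·(-4) + (1−q)·2 = -6q + 2
  Player 1's expected payoff from B: q·1 + (1−q)·(-1) = 2q - 1
  -6q + 2 = 2q - 1  ⇒  -8q = -3  ⇒  q = 3/8.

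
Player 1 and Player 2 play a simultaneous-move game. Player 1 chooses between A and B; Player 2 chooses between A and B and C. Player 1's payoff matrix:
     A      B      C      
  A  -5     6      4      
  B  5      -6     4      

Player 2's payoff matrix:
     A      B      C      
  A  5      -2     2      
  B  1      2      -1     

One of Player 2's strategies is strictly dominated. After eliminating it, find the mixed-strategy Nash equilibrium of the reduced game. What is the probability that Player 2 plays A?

q = 6/11

Player 2's strategy C is strictly dominated by A: 5 > 2 and 1 > -1. Eliminate C.
Player 1's indifference between A and B determines Player 2's mixing probability q:
  Player 1's expected payoff from A: q·(-5) + (1−q)·6 = -11q + 6
  Player 1's expected payoff from B: q·5 + (1−q)·(-6) = 11q - 6
  -11q + 6 = 11q - 6  ⇒  -22q = -12  ⇒  q = 6/11.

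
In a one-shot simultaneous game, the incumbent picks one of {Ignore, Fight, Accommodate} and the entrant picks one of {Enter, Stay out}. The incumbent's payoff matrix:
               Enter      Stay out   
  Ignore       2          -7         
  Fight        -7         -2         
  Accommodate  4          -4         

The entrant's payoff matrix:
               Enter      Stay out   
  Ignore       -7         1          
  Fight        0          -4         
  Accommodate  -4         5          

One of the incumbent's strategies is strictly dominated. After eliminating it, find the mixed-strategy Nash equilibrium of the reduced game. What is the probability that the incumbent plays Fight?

p = 9/13

The incumbent's strategy Ignore is strictly dominated by Accommodate: 4 > 2 and -4 > -7. Eliminate Ignore.
The incumbent's mix must leave the entrant indifferent between Enter and Stay out.
  the entrant's expected payoff from Enter: p·0 + (1−p)·(-4) = 4p - 4
  the entrant's expected payoff from Stay out: p·(-4) + (1−p)·5 = -9p + 5
  4p - 4 = -9p + 5  ⇒  13p = 9  ⇒  p = 9/13.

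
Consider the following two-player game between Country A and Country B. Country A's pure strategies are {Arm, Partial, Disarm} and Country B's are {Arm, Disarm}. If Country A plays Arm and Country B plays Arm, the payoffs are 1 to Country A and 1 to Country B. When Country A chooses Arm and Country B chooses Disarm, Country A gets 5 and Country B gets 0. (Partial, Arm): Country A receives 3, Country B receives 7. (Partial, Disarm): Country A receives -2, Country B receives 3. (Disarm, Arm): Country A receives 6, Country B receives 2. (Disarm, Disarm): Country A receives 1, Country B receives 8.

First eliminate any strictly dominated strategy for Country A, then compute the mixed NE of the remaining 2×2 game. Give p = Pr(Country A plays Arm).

Country A's strategy Partial is strictly dominated by Disarm: 6 > 3 and 1 > -2. Eliminate Partial.
In a mixed equilibrium Country B is indifferent between Arm and Disarm; this condition fixes p.
  Country B's payoff to Arm: p·1 + (1−p)·2 = -p + 2
  Country B's payoff to Disarm: p·0 + (1−p)·8 = -8p + 8
  -p + 2 = -8p + 8  ⇒  7p = 6  ⇒  p = 6/7.

p = 6/7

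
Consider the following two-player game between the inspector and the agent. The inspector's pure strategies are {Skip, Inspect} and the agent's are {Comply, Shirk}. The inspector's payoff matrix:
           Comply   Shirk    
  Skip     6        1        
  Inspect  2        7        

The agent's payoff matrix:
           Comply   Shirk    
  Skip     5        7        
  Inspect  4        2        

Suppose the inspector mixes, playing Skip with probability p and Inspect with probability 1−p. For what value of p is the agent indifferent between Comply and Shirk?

The agent's indifference between Comply and Shirk determines the inspector's mixing probability p:
  the agent's payoff from Comply: p·5 + (1−p)·4 = p + 4
  the agent's payoff from Shirk: p·7 + (1−p)·2 = 5p + 2
  p + 4 = 5p + 2  ⇒  -4p = -2  ⇒  p = 1/2.

p = 1/2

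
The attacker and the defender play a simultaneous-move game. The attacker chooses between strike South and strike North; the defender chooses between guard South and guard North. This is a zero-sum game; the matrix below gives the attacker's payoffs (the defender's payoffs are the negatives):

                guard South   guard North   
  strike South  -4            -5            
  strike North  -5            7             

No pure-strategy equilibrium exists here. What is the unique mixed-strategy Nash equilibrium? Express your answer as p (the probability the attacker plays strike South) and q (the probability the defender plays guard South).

For the defender to be willing to mix, the defender must be indifferent between guard South and guard North, which pins down the attacker's mix.
  the defender's expected payoff from guard South: p·4 + (1−p)·5 = -p + 5
  the defender's expected payoff from guard North: p·5 + (1−p)·(-7) = 12p - 7
  -p + 5 = 12p - 7  ⇒  -13p = -12  ⇒  p = 12/13.
In a mixed equilibrium the attacker is indifferent between strike South and strike North; this condition fixes q.
  the attacker's payoff from strike South: q·(-4) + (1−q)·(-5) = q - 5
  the attacker's payoff from strike North: q·(-5) + (1−q)·7 = -12q + 7
  q - 5 = -12q + 7  ⇒  13q = 12  ⇒  q = 12/13.

p = 12/13, q = 12/13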